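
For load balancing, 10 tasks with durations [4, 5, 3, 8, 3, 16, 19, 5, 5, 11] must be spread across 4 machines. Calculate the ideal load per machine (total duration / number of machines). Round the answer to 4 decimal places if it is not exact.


Total processing time = 4 + 5 + 3 + 8 + 3 + 16 + 19 + 5 + 5 + 11 = 79
Number of machines = 4
Ideal balanced load = 79 / 4 = 19.75

19.75


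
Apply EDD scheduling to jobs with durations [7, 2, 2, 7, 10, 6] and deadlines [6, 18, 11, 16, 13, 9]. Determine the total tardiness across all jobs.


Sort by due date (EDD order): [(7, 6), (6, 9), (2, 11), (10, 13), (7, 16), (2, 18)]
Compute completion times and tardiness:
  Job 1: p=7, d=6, C=7, tardiness=max(0,7-6)=1
  Job 2: p=6, d=9, C=13, tardiness=max(0,13-9)=4
  Job 3: p=2, d=11, C=15, tardiness=max(0,15-11)=4
  Job 4: p=10, d=13, C=25, tardiness=max(0,25-13)=12
  Job 5: p=7, d=16, C=32, tardiness=max(0,32-16)=16
  Job 6: p=2, d=18, C=34, tardiness=max(0,34-18)=16
Total tardiness = 53

53


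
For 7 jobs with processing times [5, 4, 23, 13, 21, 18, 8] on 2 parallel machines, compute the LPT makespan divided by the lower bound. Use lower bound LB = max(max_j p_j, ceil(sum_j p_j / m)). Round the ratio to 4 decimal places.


LPT order: [23, 21, 18, 13, 8, 5, 4]
Machine loads after assignment: [48, 44]
LPT makespan = 48
Lower bound = max(max_job, ceil(total/2)) = max(23, 46) = 46
Ratio = 48 / 46 = 1.0435

1.0435


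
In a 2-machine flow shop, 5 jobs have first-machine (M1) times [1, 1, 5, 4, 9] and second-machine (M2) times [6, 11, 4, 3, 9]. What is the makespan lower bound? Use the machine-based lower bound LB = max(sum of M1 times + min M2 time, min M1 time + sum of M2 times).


LB1 = sum(M1 times) + min(M2 times) = 20 + 3 = 23
LB2 = min(M1 times) + sum(M2 times) = 1 + 33 = 34
Lower bound = max(LB1, LB2) = max(23, 34) = 34

34


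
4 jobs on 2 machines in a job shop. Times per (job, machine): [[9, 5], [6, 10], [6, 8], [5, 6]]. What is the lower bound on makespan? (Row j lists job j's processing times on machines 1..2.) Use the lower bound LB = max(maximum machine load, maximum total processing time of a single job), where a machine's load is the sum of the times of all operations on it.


Machine loads:
  Machine 1: 9 + 6 + 6 + 5 = 26
  Machine 2: 5 + 10 + 8 + 6 = 29
Max machine load = 29
Job totals:
  Job 1: 14
  Job 2: 16
  Job 3: 14
  Job 4: 11
Max job total = 16
Lower bound = max(29, 16) = 29

29


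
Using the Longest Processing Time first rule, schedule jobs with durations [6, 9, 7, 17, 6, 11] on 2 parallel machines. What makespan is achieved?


Sort jobs in decreasing order (LPT): [17, 11, 9, 7, 6, 6]
Assign each job to the least loaded machine:
  Machine 1: jobs [17, 7, 6], load = 30
  Machine 2: jobs [11, 9, 6], load = 26
Makespan = max load = 30

30


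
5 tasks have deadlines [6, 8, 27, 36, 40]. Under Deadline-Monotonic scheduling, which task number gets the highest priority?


Sort tasks by relative deadline (ascending):
  Task 1: deadline = 6
  Task 2: deadline = 8
  Task 3: deadline = 27
  Task 4: deadline = 36
  Task 5: deadline = 40
Priority order (highest first): [1, 2, 3, 4, 5]
Highest priority task = 1

1


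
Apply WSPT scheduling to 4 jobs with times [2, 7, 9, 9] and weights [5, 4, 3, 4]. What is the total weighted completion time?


Compute p/w ratios and sort ascending (WSPT): [(2, 5), (7, 4), (9, 4), (9, 3)]
Compute weighted completion times:
  Job (p=2,w=5): C=2, w*C=5*2=10
  Job (p=7,w=4): C=9, w*C=4*9=36
  Job (p=9,w=4): C=18, w*C=4*18=72
  Job (p=9,w=3): C=27, w*C=3*27=81
Total weighted completion time = 199

199


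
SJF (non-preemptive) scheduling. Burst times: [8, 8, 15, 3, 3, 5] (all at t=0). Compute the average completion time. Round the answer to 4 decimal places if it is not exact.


SJF order (ascending): [3, 3, 5, 8, 8, 15]
Completion times:
  Job 1: burst=3, C=3
  Job 2: burst=3, C=6
  Job 3: burst=5, C=11
  Job 4: burst=8, C=19
  Job 5: burst=8, C=27
  Job 6: burst=15, C=42
Average completion = 108/6 = 18.0

18.0


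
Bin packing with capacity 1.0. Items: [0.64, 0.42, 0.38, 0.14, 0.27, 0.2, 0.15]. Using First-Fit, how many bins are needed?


Place items sequentially using First-Fit:
  Item 0.64 -> new Bin 1
  Item 0.42 -> new Bin 2
  Item 0.38 -> Bin 2 (now 0.8)
  Item 0.14 -> Bin 1 (now 0.78)
  Item 0.27 -> new Bin 3
  Item 0.2 -> Bin 1 (now 0.98)
  Item 0.15 -> Bin 2 (now 0.95)
Total bins used = 3

3


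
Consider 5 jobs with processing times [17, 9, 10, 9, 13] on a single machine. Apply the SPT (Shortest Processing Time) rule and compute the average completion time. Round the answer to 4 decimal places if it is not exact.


Sort jobs by processing time (SPT order): [9, 9, 10, 13, 17]
Compute completion times sequentially:
  Job 1: processing = 9, completes at 9
  Job 2: processing = 9, completes at 18
  Job 3: processing = 10, completes at 28
  Job 4: processing = 13, completes at 41
  Job 5: processing = 17, completes at 58
Sum of completion times = 154
Average completion time = 154/5 = 30.8

30.8


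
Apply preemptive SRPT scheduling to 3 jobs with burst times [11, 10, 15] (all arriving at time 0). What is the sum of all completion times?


Since all jobs arrive at t=0, SRPT equals SPT ordering.
SPT order: [10, 11, 15]
Completion times:
  Job 1: p=10, C=10
  Job 2: p=11, C=21
  Job 3: p=15, C=36
Total completion time = 10 + 21 + 36 = 67

67


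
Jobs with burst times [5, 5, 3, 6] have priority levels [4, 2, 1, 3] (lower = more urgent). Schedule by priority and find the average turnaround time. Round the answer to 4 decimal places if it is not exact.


Sort by priority (ascending = highest first):
Order: [(1, 3), (2, 5), (3, 6), (4, 5)]
Completion times:
  Priority 1, burst=3, C=3
  Priority 2, burst=5, C=8
  Priority 3, burst=6, C=14
  Priority 4, burst=5, C=19
Average turnaround = 44/4 = 11.0

11.0


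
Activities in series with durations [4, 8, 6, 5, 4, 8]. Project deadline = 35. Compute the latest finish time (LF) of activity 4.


LF(activity 4) = deadline - sum of successor durations
Successors: activities 5 through 6 with durations [4, 8]
Sum of successor durations = 12
LF = 35 - 12 = 23

23


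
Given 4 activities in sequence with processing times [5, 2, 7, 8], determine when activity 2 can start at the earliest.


Activity 2 starts after activities 1 through 1 complete.
Predecessor durations: [5]
ES = 5 = 5

5


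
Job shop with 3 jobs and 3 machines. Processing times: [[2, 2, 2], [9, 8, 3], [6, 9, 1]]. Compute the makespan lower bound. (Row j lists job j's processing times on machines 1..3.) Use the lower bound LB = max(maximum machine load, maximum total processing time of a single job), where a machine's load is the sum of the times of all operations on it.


Machine loads:
  Machine 1: 2 + 9 + 6 = 17
  Machine 2: 2 + 8 + 9 = 19
  Machine 3: 2 + 3 + 1 = 6
Max machine load = 19
Job totals:
  Job 1: 6
  Job 2: 20
  Job 3: 16
Max job total = 20
Lower bound = max(19, 20) = 20

20


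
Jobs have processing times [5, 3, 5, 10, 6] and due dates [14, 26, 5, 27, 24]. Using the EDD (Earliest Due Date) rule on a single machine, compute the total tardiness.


Sort by due date (EDD order): [(5, 5), (5, 14), (6, 24), (3, 26), (10, 27)]
Compute completion times and tardiness:
  Job 1: p=5, d=5, C=5, tardiness=max(0,5-5)=0
  Job 2: p=5, d=14, C=10, tardiness=max(0,10-14)=0
  Job 3: p=6, d=24, C=16, tardiness=max(0,16-24)=0
  Job 4: p=3, d=26, C=19, tardiness=max(0,19-26)=0
  Job 5: p=10, d=27, C=29, tardiness=max(0,29-27)=2
Total tardiness = 2

2


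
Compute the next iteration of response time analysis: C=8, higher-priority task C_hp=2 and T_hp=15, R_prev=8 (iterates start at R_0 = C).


R_next = C + ceil(R_prev / T_hp) * C_hp
ceil(8 / 15) = ceil(0.5333) = 1
Interference = 1 * 2 = 2
R_next = 8 + 2 = 10

10


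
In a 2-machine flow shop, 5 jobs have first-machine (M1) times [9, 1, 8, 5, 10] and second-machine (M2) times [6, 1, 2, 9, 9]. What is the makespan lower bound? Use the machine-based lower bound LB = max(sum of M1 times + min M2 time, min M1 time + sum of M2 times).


LB1 = sum(M1 times) + min(M2 times) = 33 + 1 = 34
LB2 = min(M1 times) + sum(M2 times) = 1 + 27 = 28
Lower bound = max(LB1, LB2) = max(34, 28) = 34

34


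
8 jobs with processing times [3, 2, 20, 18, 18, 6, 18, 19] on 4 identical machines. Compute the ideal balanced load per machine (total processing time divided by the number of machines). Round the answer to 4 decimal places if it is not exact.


Total processing time = 3 + 2 + 20 + 18 + 18 + 6 + 18 + 19 = 104
Number of machines = 4
Ideal balanced load = 104 / 4 = 26.0

26.0


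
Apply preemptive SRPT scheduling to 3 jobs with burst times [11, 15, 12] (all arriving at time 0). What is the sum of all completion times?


Since all jobs arrive at t=0, SRPT equals SPT ordering.
SPT order: [11, 12, 15]
Completion times:
  Job 1: p=11, C=11
  Job 2: p=12, C=23
  Job 3: p=15, C=38
Total completion time = 11 + 23 + 38 = 72

72


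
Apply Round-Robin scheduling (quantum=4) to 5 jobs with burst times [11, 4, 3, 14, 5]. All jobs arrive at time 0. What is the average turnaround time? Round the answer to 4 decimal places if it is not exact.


Time quantum = 4
Execution trace:
  J1 runs 4 units, time = 4
  J2 runs 4 units, time = 8
  J3 runs 3 units, time = 11
  J4 runs 4 units, time = 15
  J5 runs 4 units, time = 19
  J1 runs 4 units, time = 23
  J4 runs 4 units, time = 27
  J5 runs 1 units, time = 28
  J1 runs 3 units, time = 31
  J4 runs 4 units, time = 35
  J4 runs 2 units, time = 37
Finish times: [31, 8, 11, 37, 28]
Average turnaround = 115/5 = 23.0

23.0


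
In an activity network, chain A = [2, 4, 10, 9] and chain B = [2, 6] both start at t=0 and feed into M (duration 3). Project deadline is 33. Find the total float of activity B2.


Forward pass: ES(B2) = sum of predecessors on chain B = 2
EF = ES + duration = 2 + 6 = 8
Backward pass: LF(M) = deadline = 33; LS(M) = 33 - 3 = 30
LF(B2) = LS(M) - sum(successors on chain B) = 30 - 0 = 30
LS = LF - duration = 30 - 6 = 24
Total float = LS - ES = 24 - 2 = 22

22


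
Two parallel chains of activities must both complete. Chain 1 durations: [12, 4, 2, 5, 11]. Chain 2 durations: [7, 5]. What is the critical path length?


Path A total = 12 + 4 + 2 + 5 + 11 = 34
Path B total = 7 + 5 = 12
Critical path = longest path = max(34, 12) = 34

34


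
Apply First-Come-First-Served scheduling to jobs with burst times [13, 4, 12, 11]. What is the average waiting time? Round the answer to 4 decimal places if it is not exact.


FCFS order (as given): [13, 4, 12, 11]
Waiting times:
  Job 1: wait = 0
  Job 2: wait = 13
  Job 3: wait = 17
  Job 4: wait = 29
Sum of waiting times = 59
Average waiting time = 59/4 = 14.75

14.75


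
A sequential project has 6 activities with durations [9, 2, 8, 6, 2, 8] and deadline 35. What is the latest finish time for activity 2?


LF(activity 2) = deadline - sum of successor durations
Successors: activities 3 through 6 with durations [8, 6, 2, 8]
Sum of successor durations = 24
LF = 35 - 24 = 11

11


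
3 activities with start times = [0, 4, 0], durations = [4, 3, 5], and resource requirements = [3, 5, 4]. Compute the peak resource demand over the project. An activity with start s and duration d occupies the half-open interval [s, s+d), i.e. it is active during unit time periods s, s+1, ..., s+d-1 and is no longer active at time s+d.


Each activity i is active on [start_i, start_i + duration_i).
Compute total resource usage per time slot:
  t=0: active resources = [3, 4], total = 7
  t=1: active resources = [3, 4], total = 7
  t=2: active resources = [3, 4], total = 7
  t=3: active resources = [3, 4], total = 7
  t=4: active resources = [5, 4], total = 9
  t=5: active resources = [5], total = 5
  t=6: active resources = [5], total = 5
Peak resource demand = 9

9


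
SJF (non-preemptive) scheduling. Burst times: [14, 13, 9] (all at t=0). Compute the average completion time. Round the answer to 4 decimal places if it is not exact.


SJF order (ascending): [9, 13, 14]
Completion times:
  Job 1: burst=9, C=9
  Job 2: burst=13, C=22
  Job 3: burst=14, C=36
Average completion = 67/3 = 22.3333

22.3333


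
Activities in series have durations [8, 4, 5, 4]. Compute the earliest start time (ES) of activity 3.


Activity 3 starts after activities 1 through 2 complete.
Predecessor durations: [8, 4]
ES = 8 + 4 = 12

12


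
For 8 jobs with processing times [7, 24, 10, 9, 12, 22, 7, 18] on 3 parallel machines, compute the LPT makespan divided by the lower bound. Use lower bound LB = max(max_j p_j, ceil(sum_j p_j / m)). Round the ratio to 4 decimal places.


LPT order: [24, 22, 18, 12, 10, 9, 7, 7]
Machine loads after assignment: [33, 39, 37]
LPT makespan = 39
Lower bound = max(max_job, ceil(total/3)) = max(24, 37) = 37
Ratio = 39 / 37 = 1.0541

1.0541


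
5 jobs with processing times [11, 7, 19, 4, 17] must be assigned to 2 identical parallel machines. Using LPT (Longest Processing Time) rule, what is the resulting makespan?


Sort jobs in decreasing order (LPT): [19, 17, 11, 7, 4]
Assign each job to the least loaded machine:
  Machine 1: jobs [19, 7, 4], load = 30
  Machine 2: jobs [17, 11], load = 28
Makespan = max load = 30

30


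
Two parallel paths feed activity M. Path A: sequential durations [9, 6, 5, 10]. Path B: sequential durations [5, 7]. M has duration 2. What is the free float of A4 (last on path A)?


ES(A4) = sum of predecessors on chain A = 20
EF(A4) = ES + duration = 20 + 10 = 30
Successor of A4 is M. ES(M) = max(sum(A), sum(B)) = max(30, 12) = 30
Free float = ES(successor) - EF(current) = 30 - 30 = 0

0


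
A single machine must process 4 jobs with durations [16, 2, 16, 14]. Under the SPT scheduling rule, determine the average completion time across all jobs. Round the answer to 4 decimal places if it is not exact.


Sort jobs by processing time (SPT order): [2, 14, 16, 16]
Compute completion times sequentially:
  Job 1: processing = 2, completes at 2
  Job 2: processing = 14, completes at 16
  Job 3: processing = 16, completes at 32
  Job 4: processing = 16, completes at 48
Sum of completion times = 98
Average completion time = 98/4 = 24.5

24.5


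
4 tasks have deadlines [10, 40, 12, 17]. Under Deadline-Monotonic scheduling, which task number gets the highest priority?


Sort tasks by relative deadline (ascending):
  Task 1: deadline = 10
  Task 3: deadline = 12
  Task 4: deadline = 17
  Task 2: deadline = 40
Priority order (highest first): [1, 3, 4, 2]
Highest priority task = 1

1


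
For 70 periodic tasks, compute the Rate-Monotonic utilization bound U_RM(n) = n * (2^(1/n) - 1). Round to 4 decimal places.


Compute 2^(1/70) = 1.0099512906
Subtract 1: 1.0099512906 - 1 = 0.0099512906
Multiply by n: 70 * 0.0099512906 = 0.6965903420
Round to 4 dp: 0.6966

0.6966


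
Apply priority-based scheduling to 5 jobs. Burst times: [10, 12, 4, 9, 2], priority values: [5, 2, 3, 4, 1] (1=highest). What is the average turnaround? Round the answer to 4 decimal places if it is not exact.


Sort by priority (ascending = highest first):
Order: [(1, 2), (2, 12), (3, 4), (4, 9), (5, 10)]
Completion times:
  Priority 1, burst=2, C=2
  Priority 2, burst=12, C=14
  Priority 3, burst=4, C=18
  Priority 4, burst=9, C=27
  Priority 5, burst=10, C=37
Average turnaround = 98/5 = 19.6

19.6


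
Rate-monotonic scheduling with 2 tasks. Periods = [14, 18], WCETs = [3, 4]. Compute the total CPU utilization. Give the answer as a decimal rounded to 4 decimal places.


Compute individual utilizations (exact fractions):
  Task 1: C/T = 3/14 (approx. 0.2143)
  Task 2: C/T = 4/18 = 2/9 (approx. 0.2222)
Total utilization U = 3/14 + 2/9 = 55/126
Rounded to 4 decimal places: U = 0.4365
RM (Liu & Layland) bound for 2 tasks = 0.828427; compare with U = 55/126 (approx. 0.436508)
U <= bound, so schedulable by RM sufficient condition.

0.4365


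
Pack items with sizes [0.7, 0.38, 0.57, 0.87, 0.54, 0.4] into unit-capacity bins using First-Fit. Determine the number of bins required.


Place items sequentially using First-Fit:
  Item 0.7 -> new Bin 1
  Item 0.38 -> new Bin 2
  Item 0.57 -> Bin 2 (now 0.95)
  Item 0.87 -> new Bin 3
  Item 0.54 -> new Bin 4
  Item 0.4 -> Bin 4 (now 0.94)
Total bins used = 4

4


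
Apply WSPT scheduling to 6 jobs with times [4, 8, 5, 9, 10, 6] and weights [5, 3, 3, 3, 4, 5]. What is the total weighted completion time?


Compute p/w ratios and sort ascending (WSPT): [(4, 5), (6, 5), (5, 3), (10, 4), (8, 3), (9, 3)]
Compute weighted completion times:
  Job (p=4,w=5): C=4, w*C=5*4=20
  Job (p=6,w=5): C=10, w*C=5*10=50
  Job (p=5,w=3): C=15, w*C=3*15=45
  Job (p=10,w=4): C=25, w*C=4*25=100
  Job (p=8,w=3): C=33, w*C=3*33=99
  Job (p=9,w=3): C=42, w*C=3*42=126
Total weighted completion time = 440

440


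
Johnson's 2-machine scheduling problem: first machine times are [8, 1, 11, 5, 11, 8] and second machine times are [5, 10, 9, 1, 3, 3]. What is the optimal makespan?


Apply Johnson's rule:
  Group 1 (a <= b): [(2, 1, 10)]
  Group 2 (a > b): [(3, 11, 9), (1, 8, 5), (5, 11, 3), (6, 8, 3), (4, 5, 1)]
Optimal job order: [2, 3, 1, 5, 6, 4]
Schedule:
  Job 2: M1 done at 1, M2 done at 11
  Job 3: M1 done at 12, M2 done at 21
  Job 1: M1 done at 20, M2 done at 26
  Job 5: M1 done at 31, M2 done at 34
  Job 6: M1 done at 39, M2 done at 42
  Job 4: M1 done at 44, M2 done at 45
Makespan = 45

45


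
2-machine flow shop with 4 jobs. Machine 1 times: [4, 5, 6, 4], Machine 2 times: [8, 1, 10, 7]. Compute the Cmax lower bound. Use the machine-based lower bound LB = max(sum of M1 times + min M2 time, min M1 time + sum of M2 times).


LB1 = sum(M1 times) + min(M2 times) = 19 + 1 = 20
LB2 = min(M1 times) + sum(M2 times) = 4 + 26 = 30
Lower bound = max(LB1, LB2) = max(20, 30) = 30

30


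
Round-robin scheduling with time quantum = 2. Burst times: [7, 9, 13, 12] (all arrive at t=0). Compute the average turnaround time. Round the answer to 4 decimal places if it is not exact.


Time quantum = 2
Execution trace:
  J1 runs 2 units, time = 2
  J2 runs 2 units, time = 4
  J3 runs 2 units, time = 6
  J4 runs 2 units, time = 8
  J1 runs 2 units, time = 10
  J2 runs 2 units, time = 12
  J3 runs 2 units, time = 14
  J4 runs 2 units, time = 16
  J1 runs 2 units, time = 18
  J2 runs 2 units, time = 20
  J3 runs 2 units, time = 22
  J4 runs 2 units, time = 24
  J1 runs 1 units, time = 25
  J2 runs 2 units, time = 27
  J3 runs 2 units, time = 29
  J4 runs 2 units, time = 31
  J2 runs 1 units, time = 32
  J3 runs 2 units, time = 34
  J4 runs 2 units, time = 36
  J3 runs 2 units, time = 38
  J4 runs 2 units, time = 40
  J3 runs 1 units, time = 41
Finish times: [25, 32, 41, 40]
Average turnaround = 138/4 = 34.5

34.5


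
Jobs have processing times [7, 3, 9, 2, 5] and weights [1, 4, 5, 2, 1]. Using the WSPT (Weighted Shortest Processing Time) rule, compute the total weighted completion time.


Compute p/w ratios and sort ascending (WSPT): [(3, 4), (2, 2), (9, 5), (5, 1), (7, 1)]
Compute weighted completion times:
  Job (p=3,w=4): C=3, w*C=4*3=12
  Job (p=2,w=2): C=5, w*C=2*5=10
  Job (p=9,w=5): C=14, w*C=5*14=70
  Job (p=5,w=1): C=19, w*C=1*19=19
  Job (p=7,w=1): C=26, w*C=1*26=26
Total weighted completion time = 137

137


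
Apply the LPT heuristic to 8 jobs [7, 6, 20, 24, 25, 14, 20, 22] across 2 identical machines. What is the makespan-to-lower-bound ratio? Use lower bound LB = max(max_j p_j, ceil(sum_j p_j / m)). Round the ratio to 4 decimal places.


LPT order: [25, 24, 22, 20, 20, 14, 7, 6]
Machine loads after assignment: [71, 67]
LPT makespan = 71
Lower bound = max(max_job, ceil(total/2)) = max(25, 69) = 69
Ratio = 71 / 69 = 1.029

1.029


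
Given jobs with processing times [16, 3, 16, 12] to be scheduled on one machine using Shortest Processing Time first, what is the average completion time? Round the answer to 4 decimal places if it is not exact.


Sort jobs by processing time (SPT order): [3, 12, 16, 16]
Compute completion times sequentially:
  Job 1: processing = 3, completes at 3
  Job 2: processing = 12, completes at 15
  Job 3: processing = 16, completes at 31
  Job 4: processing = 16, completes at 47
Sum of completion times = 96
Average completion time = 96/4 = 24.0

24.0


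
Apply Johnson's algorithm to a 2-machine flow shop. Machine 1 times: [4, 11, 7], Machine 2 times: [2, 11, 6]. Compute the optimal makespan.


Apply Johnson's rule:
  Group 1 (a <= b): [(2, 11, 11)]
  Group 2 (a > b): [(3, 7, 6), (1, 4, 2)]
Optimal job order: [2, 3, 1]
Schedule:
  Job 2: M1 done at 11, M2 done at 22
  Job 3: M1 done at 18, M2 done at 28
  Job 1: M1 done at 22, M2 done at 30
Makespan = 30

30


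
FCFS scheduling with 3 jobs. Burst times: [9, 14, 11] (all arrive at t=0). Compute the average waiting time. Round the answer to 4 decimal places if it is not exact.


FCFS order (as given): [9, 14, 11]
Waiting times:
  Job 1: wait = 0
  Job 2: wait = 9
  Job 3: wait = 23
Sum of waiting times = 32
Average waiting time = 32/3 = 10.6667

10.6667


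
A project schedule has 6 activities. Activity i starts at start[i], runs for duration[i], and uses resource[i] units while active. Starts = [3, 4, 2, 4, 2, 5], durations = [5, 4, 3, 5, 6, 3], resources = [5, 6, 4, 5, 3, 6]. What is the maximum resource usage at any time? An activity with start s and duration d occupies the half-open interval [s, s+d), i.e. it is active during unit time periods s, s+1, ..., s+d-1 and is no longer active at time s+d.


Each activity i is active on [start_i, start_i + duration_i).
Compute total resource usage per time slot:
  t=0: active resources = [], total = 0
  t=1: active resources = [], total = 0
  t=2: active resources = [4, 3], total = 7
  t=3: active resources = [5, 4, 3], total = 12
  t=4: active resources = [5, 6, 4, 5, 3], total = 23
  t=5: active resources = [5, 6, 5, 3, 6], total = 25
  t=6: active resources = [5, 6, 5, 3, 6], total = 25
  t=7: active resources = [5, 6, 5, 3, 6], total = 25
  t=8: active resources = [5], total = 5
Peak resource demand = 25

25


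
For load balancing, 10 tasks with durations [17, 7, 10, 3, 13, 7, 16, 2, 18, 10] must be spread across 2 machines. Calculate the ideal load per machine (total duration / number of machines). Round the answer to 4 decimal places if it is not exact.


Total processing time = 17 + 7 + 10 + 3 + 13 + 7 + 16 + 2 + 18 + 10 = 103
Number of machines = 2
Ideal balanced load = 103 / 2 = 51.5

51.5


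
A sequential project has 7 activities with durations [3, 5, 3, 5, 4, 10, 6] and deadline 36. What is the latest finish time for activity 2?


LF(activity 2) = deadline - sum of successor durations
Successors: activities 3 through 7 with durations [3, 5, 4, 10, 6]
Sum of successor durations = 28
LF = 36 - 28 = 8

8


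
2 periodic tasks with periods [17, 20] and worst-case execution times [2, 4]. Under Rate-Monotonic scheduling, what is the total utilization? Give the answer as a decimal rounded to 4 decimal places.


Compute individual utilizations (exact fractions):
  Task 1: C/T = 2/17 (approx. 0.1176)
  Task 2: C/T = 4/20 = 1/5 (approx. 0.2)
Total utilization U = 2/17 + 1/5 = 27/85
Rounded to 4 decimal places: U = 0.3176
RM (Liu & Layland) bound for 2 tasks = 0.828427; compare with U = 27/85 (approx. 0.317647)
U <= bound, so schedulable by RM sufficient condition.

0.3176


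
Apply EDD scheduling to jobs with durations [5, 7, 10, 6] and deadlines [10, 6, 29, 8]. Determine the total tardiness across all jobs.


Sort by due date (EDD order): [(7, 6), (6, 8), (5, 10), (10, 29)]
Compute completion times and tardiness:
  Job 1: p=7, d=6, C=7, tardiness=max(0,7-6)=1
  Job 2: p=6, d=8, C=13, tardiness=max(0,13-8)=5
  Job 3: p=5, d=10, C=18, tardiness=max(0,18-10)=8
  Job 4: p=10, d=29, C=28, tardiness=max(0,28-29)=0
Total tardiness = 14

14


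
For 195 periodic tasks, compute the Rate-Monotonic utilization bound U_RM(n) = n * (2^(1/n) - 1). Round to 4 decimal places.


Compute 2^(1/195) = 1.0035609260
Subtract 1: 1.0035609260 - 1 = 0.0035609260
Multiply by n: 195 * 0.0035609260 = 0.6943805700
Round to 4 dp: 0.6944

0.6944


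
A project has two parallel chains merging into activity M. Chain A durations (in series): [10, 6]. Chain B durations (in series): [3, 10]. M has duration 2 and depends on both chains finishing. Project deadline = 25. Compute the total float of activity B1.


Forward pass: ES(B1) = sum of predecessors on chain B = 0
EF = ES + duration = 0 + 3 = 3
Backward pass: LF(M) = deadline = 25; LS(M) = 25 - 2 = 23
LF(B1) = LS(M) - sum(successors on chain B) = 23 - 10 = 13
LS = LF - duration = 13 - 3 = 10
Total float = LS - ES = 10 - 0 = 10

10


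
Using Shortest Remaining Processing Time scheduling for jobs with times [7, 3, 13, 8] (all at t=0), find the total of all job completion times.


Since all jobs arrive at t=0, SRPT equals SPT ordering.
SPT order: [3, 7, 8, 13]
Completion times:
  Job 1: p=3, C=3
  Job 2: p=7, C=10
  Job 3: p=8, C=18
  Job 4: p=13, C=31
Total completion time = 3 + 10 + 18 + 31 = 62

62


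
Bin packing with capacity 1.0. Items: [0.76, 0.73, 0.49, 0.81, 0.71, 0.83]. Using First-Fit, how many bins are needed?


Place items sequentially using First-Fit:
  Item 0.76 -> new Bin 1
  Item 0.73 -> new Bin 2
  Item 0.49 -> new Bin 3
  Item 0.81 -> new Bin 4
  Item 0.71 -> new Bin 5
  Item 0.83 -> new Bin 6
Total bins used = 6

6


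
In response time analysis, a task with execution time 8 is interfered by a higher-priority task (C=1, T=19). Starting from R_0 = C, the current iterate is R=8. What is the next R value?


R_next = C + ceil(R_prev / T_hp) * C_hp
ceil(8 / 19) = ceil(0.4211) = 1
Interference = 1 * 1 = 1
R_next = 8 + 1 = 9

9


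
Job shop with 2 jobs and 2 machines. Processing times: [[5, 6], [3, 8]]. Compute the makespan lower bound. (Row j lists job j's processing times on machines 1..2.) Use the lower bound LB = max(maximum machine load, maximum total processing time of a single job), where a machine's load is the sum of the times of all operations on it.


Machine loads:
  Machine 1: 5 + 3 = 8
  Machine 2: 6 + 8 = 14
Max machine load = 14
Job totals:
  Job 1: 11
  Job 2: 11
Max job total = 11
Lower bound = max(14, 11) = 14

14


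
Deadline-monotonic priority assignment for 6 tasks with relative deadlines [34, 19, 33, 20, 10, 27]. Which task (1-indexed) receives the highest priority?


Sort tasks by relative deadline (ascending):
  Task 5: deadline = 10
  Task 2: deadline = 19
  Task 4: deadline = 20
  Task 6: deadline = 27
  Task 3: deadline = 33
  Task 1: deadline = 34
Priority order (highest first): [5, 2, 4, 6, 3, 1]
Highest priority task = 5

5


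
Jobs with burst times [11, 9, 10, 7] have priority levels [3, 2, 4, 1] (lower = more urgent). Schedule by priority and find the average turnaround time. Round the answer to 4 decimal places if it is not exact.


Sort by priority (ascending = highest first):
Order: [(1, 7), (2, 9), (3, 11), (4, 10)]
Completion times:
  Priority 1, burst=7, C=7
  Priority 2, burst=9, C=16
  Priority 3, burst=11, C=27
  Priority 4, burst=10, C=37
Average turnaround = 87/4 = 21.75

21.75


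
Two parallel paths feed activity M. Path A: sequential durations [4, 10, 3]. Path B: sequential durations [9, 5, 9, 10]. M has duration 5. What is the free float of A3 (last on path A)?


ES(A3) = sum of predecessors on chain A = 14
EF(A3) = ES + duration = 14 + 3 = 17
Successor of A3 is M. ES(M) = max(sum(A), sum(B)) = max(17, 33) = 33
Free float = ES(successor) - EF(current) = 33 - 17 = 16

16


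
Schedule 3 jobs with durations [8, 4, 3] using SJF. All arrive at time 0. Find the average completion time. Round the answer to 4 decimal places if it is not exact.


SJF order (ascending): [3, 4, 8]
Completion times:
  Job 1: burst=3, C=3
  Job 2: burst=4, C=7
  Job 3: burst=8, C=15
Average completion = 25/3 = 8.3333

8.3333


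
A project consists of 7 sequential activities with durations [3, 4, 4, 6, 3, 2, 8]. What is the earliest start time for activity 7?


Activity 7 starts after activities 1 through 6 complete.
Predecessor durations: [3, 4, 4, 6, 3, 2]
ES = 3 + 4 + 4 + 6 + 3 + 2 = 22

22


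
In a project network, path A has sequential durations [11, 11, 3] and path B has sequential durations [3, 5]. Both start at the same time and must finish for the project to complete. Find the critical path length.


Path A total = 11 + 11 + 3 = 25
Path B total = 3 + 5 = 8
Critical path = longest path = max(25, 8) = 25

25


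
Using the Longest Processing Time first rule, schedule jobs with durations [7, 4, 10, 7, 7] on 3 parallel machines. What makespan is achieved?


Sort jobs in decreasing order (LPT): [10, 7, 7, 7, 4]
Assign each job to the least loaded machine:
  Machine 1: jobs [10], load = 10
  Machine 2: jobs [7, 7], load = 14
  Machine 3: jobs [7, 4], load = 11
Makespan = max load = 14

14


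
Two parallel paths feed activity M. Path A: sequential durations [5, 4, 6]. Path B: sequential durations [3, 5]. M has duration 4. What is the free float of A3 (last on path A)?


ES(A3) = sum of predecessors on chain A = 9
EF(A3) = ES + duration = 9 + 6 = 15
Successor of A3 is M. ES(M) = max(sum(A), sum(B)) = max(15, 8) = 15
Free float = ES(successor) - EF(current) = 15 - 15 = 0

0


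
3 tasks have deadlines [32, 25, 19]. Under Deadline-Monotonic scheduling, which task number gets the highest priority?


Sort tasks by relative deadline (ascending):
  Task 3: deadline = 19
  Task 2: deadline = 25
  Task 1: deadline = 32
Priority order (highest first): [3, 2, 1]
Highest priority task = 3

3


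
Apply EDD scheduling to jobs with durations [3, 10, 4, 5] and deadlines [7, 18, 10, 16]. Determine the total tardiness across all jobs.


Sort by due date (EDD order): [(3, 7), (4, 10), (5, 16), (10, 18)]
Compute completion times and tardiness:
  Job 1: p=3, d=7, C=3, tardiness=max(0,3-7)=0
  Job 2: p=4, d=10, C=7, tardiness=max(0,7-10)=0
  Job 3: p=5, d=16, C=12, tardiness=max(0,12-16)=0
  Job 4: p=10, d=18, C=22, tardiness=max(0,22-18)=4
Total tardiness = 4

4


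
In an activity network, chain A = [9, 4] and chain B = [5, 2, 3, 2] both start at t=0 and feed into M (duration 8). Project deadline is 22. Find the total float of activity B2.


Forward pass: ES(B2) = sum of predecessors on chain B = 5
EF = ES + duration = 5 + 2 = 7
Backward pass: LF(M) = deadline = 22; LS(M) = 22 - 8 = 14
LF(B2) = LS(M) - sum(successors on chain B) = 14 - 5 = 9
LS = LF - duration = 9 - 2 = 7
Total float = LS - ES = 7 - 5 = 2

2


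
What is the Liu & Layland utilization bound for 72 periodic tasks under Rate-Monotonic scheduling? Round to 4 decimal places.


Compute 2^(1/72) = 1.0096735332
Subtract 1: 1.0096735332 - 1 = 0.0096735332
Multiply by n: 72 * 0.0096735332 = 0.6964943904
Round to 4 dp: 0.6965

0.6965


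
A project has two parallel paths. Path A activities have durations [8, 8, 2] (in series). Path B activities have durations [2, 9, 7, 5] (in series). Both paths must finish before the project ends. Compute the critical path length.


Path A total = 8 + 8 + 2 = 18
Path B total = 2 + 9 + 7 + 5 = 23
Critical path = longest path = max(18, 23) = 23

23


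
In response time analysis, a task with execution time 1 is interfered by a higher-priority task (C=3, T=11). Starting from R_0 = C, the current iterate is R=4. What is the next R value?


R_next = C + ceil(R_prev / T_hp) * C_hp
ceil(4 / 11) = ceil(0.3636) = 1
Interference = 1 * 3 = 3
R_next = 1 + 3 = 4
R_next = R_prev, so the iteration has converged (response time = 4).

4


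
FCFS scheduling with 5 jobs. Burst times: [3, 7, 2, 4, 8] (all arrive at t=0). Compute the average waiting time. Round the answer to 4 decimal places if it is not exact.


FCFS order (as given): [3, 7, 2, 4, 8]
Waiting times:
  Job 1: wait = 0
  Job 2: wait = 3
  Job 3: wait = 10
  Job 4: wait = 12
  Job 5: wait = 16
Sum of waiting times = 41
Average waiting time = 41/5 = 8.2

8.2


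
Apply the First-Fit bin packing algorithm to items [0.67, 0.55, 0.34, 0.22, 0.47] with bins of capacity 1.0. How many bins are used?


Place items sequentially using First-Fit:
  Item 0.67 -> new Bin 1
  Item 0.55 -> new Bin 2
  Item 0.34 -> Bin 2 (now 0.89)
  Item 0.22 -> Bin 1 (now 0.89)
  Item 0.47 -> new Bin 3
Total bins used = 3

3


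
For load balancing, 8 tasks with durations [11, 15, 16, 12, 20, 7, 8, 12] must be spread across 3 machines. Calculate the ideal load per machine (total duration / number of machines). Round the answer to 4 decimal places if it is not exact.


Total processing time = 11 + 15 + 16 + 12 + 20 + 7 + 8 + 12 = 101
Number of machines = 3
Ideal balanced load = 101 / 3 = 33.6667

33.6667


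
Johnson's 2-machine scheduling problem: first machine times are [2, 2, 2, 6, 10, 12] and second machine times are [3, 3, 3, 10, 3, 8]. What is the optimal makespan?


Apply Johnson's rule:
  Group 1 (a <= b): [(1, 2, 3), (2, 2, 3), (3, 2, 3), (4, 6, 10)]
  Group 2 (a > b): [(6, 12, 8), (5, 10, 3)]
Optimal job order: [1, 2, 3, 4, 6, 5]
Schedule:
  Job 1: M1 done at 2, M2 done at 5
  Job 2: M1 done at 4, M2 done at 8
  Job 3: M1 done at 6, M2 done at 11
  Job 4: M1 done at 12, M2 done at 22
  Job 6: M1 done at 24, M2 done at 32
  Job 5: M1 done at 34, M2 done at 37
Makespan = 37

37


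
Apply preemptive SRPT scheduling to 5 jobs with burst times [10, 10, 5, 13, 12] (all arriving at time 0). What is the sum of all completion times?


Since all jobs arrive at t=0, SRPT equals SPT ordering.
SPT order: [5, 10, 10, 12, 13]
Completion times:
  Job 1: p=5, C=5
  Job 2: p=10, C=15
  Job 3: p=10, C=25
  Job 4: p=12, C=37
  Job 5: p=13, C=50
Total completion time = 5 + 15 + 25 + 37 + 50 = 132

132


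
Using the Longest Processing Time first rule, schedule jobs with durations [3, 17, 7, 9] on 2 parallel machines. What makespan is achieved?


Sort jobs in decreasing order (LPT): [17, 9, 7, 3]
Assign each job to the least loaded machine:
  Machine 1: jobs [17], load = 17
  Machine 2: jobs [9, 7, 3], load = 19
Makespan = max load = 19

19


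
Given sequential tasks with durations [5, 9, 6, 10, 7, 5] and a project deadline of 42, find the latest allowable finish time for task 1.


LF(activity 1) = deadline - sum of successor durations
Successors: activities 2 through 6 with durations [9, 6, 10, 7, 5]
Sum of successor durations = 37
LF = 42 - 37 = 5

5


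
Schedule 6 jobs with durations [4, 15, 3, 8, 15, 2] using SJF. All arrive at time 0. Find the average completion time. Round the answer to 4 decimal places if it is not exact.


SJF order (ascending): [2, 3, 4, 8, 15, 15]
Completion times:
  Job 1: burst=2, C=2
  Job 2: burst=3, C=5
  Job 3: burst=4, C=9
  Job 4: burst=8, C=17
  Job 5: burst=15, C=32
  Job 6: burst=15, C=47
Average completion = 112/6 = 18.6667

18.6667


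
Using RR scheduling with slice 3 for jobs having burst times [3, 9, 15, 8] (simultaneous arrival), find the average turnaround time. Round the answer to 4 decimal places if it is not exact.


Time quantum = 3
Execution trace:
  J1 runs 3 units, time = 3
  J2 runs 3 units, time = 6
  J3 runs 3 units, time = 9
  J4 runs 3 units, time = 12
  J2 runs 3 units, time = 15
  J3 runs 3 units, time = 18
  J4 runs 3 units, time = 21
  J2 runs 3 units, time = 24
  J3 runs 3 units, time = 27
  J4 runs 2 units, time = 29
  J3 runs 3 units, time = 32
  J3 runs 3 units, time = 35
Finish times: [3, 24, 35, 29]
Average turnaround = 91/4 = 22.75

22.75


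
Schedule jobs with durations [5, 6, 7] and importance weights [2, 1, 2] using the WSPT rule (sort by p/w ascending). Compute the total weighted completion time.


Compute p/w ratios and sort ascending (WSPT): [(5, 2), (7, 2), (6, 1)]
Compute weighted completion times:
  Job (p=5,w=2): C=5, w*C=2*5=10
  Job (p=7,w=2): C=12, w*C=2*12=24
  Job (p=6,w=1): C=18, w*C=1*18=18
Total weighted completion time = 52

52


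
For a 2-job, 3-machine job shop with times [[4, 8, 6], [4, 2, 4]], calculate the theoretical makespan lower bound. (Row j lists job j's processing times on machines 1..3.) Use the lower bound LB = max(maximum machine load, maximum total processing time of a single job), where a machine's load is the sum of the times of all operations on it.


Machine loads:
  Machine 1: 4 + 4 = 8
  Machine 2: 8 + 2 = 10
  Machine 3: 6 + 4 = 10
Max machine load = 10
Job totals:
  Job 1: 18
  Job 2: 10
Max job total = 18
Lower bound = max(10, 18) = 18

18


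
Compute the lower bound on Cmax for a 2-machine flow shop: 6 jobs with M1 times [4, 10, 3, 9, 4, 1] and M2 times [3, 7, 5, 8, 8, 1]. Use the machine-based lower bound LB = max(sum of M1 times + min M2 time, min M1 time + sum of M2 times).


LB1 = sum(M1 times) + min(M2 times) = 31 + 1 = 32
LB2 = min(M1 times) + sum(M2 times) = 1 + 32 = 33
Lower bound = max(LB1, LB2) = max(32, 33) = 33

33


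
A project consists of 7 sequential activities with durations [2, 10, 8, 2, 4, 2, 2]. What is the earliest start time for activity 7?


Activity 7 starts after activities 1 through 6 complete.
Predecessor durations: [2, 10, 8, 2, 4, 2]
ES = 2 + 10 + 8 + 2 + 4 + 2 = 28

28


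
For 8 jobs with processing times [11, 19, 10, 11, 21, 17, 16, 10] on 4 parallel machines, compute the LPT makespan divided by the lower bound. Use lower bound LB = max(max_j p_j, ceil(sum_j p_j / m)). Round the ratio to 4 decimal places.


LPT order: [21, 19, 17, 16, 11, 11, 10, 10]
Machine loads after assignment: [31, 29, 28, 27]
LPT makespan = 31
Lower bound = max(max_job, ceil(total/4)) = max(21, 29) = 29
Ratio = 31 / 29 = 1.069

1.069


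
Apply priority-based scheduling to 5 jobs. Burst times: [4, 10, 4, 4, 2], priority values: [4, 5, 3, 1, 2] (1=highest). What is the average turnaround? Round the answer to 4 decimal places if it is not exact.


Sort by priority (ascending = highest first):
Order: [(1, 4), (2, 2), (3, 4), (4, 4), (5, 10)]
Completion times:
  Priority 1, burst=4, C=4
  Priority 2, burst=2, C=6
  Priority 3, burst=4, C=10
  Priority 4, burst=4, C=14
  Priority 5, burst=10, C=24
Average turnaround = 58/5 = 11.6

11.6


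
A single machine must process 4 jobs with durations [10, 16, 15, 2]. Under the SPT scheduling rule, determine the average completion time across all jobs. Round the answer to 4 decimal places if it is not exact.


Sort jobs by processing time (SPT order): [2, 10, 15, 16]
Compute completion times sequentially:
  Job 1: processing = 2, completes at 2
  Job 2: processing = 10, completes at 12
  Job 3: processing = 15, completes at 27
  Job 4: processing = 16, completes at 43
Sum of completion times = 84
Average completion time = 84/4 = 21.0

21.0


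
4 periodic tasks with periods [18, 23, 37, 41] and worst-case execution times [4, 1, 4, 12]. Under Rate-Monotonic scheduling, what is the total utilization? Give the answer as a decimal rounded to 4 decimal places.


Compute individual utilizations (exact fractions):
  Task 1: C/T = 4/18 = 2/9 (approx. 0.2222)
  Task 2: C/T = 1/23 (approx. 0.0435)
  Task 3: C/T = 4/37 (approx. 0.1081)
  Task 4: C/T = 12/41 (approx. 0.2927)
Total utilization U = 2/9 + 1/23 + 4/37 + 12/41 = 209291/314019
Rounded to 4 decimal places: U = 0.6665
RM (Liu & Layland) bound for 4 tasks = 0.756828; compare with U = 209291/314019 (approx. 0.666492)
U <= bound, so schedulable by RM sufficient condition.

0.6665


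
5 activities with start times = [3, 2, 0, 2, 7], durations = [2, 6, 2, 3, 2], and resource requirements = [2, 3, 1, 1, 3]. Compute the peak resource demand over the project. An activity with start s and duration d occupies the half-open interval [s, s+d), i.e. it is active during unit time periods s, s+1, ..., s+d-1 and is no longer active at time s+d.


Each activity i is active on [start_i, start_i + duration_i).
Compute total resource usage per time slot:
  t=0: active resources = [1], total = 1
  t=1: active resources = [1], total = 1
  t=2: active resources = [3, 1], total = 4
  t=3: active resources = [2, 3, 1], total = 6
  t=4: active resources = [2, 3, 1], total = 6
  t=5: active resources = [3], total = 3
  t=6: active resources = [3], total = 3
  t=7: active resources = [3, 3], total = 6
  t=8: active resources = [3], total = 3
Peak resource demand = 6

6
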